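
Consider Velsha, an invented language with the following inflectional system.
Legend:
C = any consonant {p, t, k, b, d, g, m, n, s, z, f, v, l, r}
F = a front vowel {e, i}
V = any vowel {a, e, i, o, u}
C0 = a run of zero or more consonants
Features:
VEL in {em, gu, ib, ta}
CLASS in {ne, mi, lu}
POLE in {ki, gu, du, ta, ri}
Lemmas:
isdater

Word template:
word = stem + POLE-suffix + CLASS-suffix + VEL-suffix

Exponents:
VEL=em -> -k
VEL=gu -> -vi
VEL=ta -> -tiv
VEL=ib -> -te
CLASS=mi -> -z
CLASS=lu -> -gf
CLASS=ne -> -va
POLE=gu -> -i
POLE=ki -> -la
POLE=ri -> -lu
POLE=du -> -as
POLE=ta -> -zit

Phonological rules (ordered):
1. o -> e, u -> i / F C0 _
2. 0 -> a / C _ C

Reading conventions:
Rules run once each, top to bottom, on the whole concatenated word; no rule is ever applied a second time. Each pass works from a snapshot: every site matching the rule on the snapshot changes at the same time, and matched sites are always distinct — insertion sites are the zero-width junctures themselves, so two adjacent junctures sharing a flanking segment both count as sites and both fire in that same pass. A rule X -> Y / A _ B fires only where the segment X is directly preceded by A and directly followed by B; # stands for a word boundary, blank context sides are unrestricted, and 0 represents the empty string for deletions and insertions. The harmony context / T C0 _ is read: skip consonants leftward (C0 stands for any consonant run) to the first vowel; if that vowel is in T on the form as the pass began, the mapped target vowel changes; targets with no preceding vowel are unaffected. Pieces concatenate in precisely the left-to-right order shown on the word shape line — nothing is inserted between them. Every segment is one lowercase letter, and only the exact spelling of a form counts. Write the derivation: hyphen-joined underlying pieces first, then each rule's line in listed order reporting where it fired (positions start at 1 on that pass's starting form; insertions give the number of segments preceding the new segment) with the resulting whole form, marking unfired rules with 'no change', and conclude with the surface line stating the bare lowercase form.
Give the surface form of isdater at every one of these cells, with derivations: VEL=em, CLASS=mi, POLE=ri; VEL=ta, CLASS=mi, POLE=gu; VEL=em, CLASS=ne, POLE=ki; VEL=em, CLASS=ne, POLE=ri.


cell VEL=em, CLASS=mi, POLE=ri:
underlying: isdater-lu-z-k
1. o -> e, u -> i / F C0 _: fires at position(s) 9: isdaterlizk
2. 0 -> a / C _ C: inserts after position(s) 2, 7, 10: isadateralizak
surface: isadateralizak

cell VEL=ta, CLASS=mi, POLE=gu:
underlying: isdater-i-z-tiv
1. o -> e, u -> i / F C0 _: no change
2. 0 -> a / C _ C: inserts after position(s) 2, 9: isadaterizativ
surface: isadaterizativ

cell VEL=em, CLASS=ne, POLE=ki:
underlying: isdater-la-va-k
1. o -> e, u -> i / F C0 _: no change
2. 0 -> a / C _ C: inserts after position(s) 2, 7: isadateralavak
surface: isadateralavak

cell VEL=em, CLASS=ne, POLE=ri:
underlying: isdater-lu-va-k
1. o -> e, u -> i / F C0 _: fires at position(s) 9: isdaterlivak
2. 0 -> a / C _ C: inserts after position(s) 2, 7: isadateralivak
surface: isadateralivak


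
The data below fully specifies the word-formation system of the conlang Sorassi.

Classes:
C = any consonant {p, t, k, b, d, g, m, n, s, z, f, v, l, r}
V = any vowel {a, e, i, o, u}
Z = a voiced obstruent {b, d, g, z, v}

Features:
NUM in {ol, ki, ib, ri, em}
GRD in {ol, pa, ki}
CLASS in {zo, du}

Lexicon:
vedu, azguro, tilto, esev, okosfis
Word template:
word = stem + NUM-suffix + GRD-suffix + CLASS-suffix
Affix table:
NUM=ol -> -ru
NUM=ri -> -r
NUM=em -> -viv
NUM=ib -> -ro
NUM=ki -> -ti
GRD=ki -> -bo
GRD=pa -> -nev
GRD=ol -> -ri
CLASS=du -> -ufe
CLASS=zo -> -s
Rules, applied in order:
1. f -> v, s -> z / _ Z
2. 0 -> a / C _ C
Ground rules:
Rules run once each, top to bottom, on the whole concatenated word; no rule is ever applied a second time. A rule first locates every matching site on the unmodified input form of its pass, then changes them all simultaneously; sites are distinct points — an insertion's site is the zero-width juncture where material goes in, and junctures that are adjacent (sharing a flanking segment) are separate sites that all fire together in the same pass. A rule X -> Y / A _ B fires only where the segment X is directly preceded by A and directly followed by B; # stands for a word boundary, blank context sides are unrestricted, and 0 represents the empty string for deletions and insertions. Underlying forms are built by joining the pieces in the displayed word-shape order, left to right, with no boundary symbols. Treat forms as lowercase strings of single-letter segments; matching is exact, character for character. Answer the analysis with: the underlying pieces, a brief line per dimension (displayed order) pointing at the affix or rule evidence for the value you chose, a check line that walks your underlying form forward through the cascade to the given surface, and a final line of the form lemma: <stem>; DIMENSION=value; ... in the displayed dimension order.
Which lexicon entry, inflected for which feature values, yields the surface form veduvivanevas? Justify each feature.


underlying: vedu-viv-nev-s
NUM=em - signalled by the affix -viv
GRD=pa - signalled by the affix -nev
CLASS=zo - signalled by the affix -s
check: veduvivnevs -> veduvivnevs -> veduvivanevas
lemma: vedu; NUM=em; GRD=pa; CLASS=zo


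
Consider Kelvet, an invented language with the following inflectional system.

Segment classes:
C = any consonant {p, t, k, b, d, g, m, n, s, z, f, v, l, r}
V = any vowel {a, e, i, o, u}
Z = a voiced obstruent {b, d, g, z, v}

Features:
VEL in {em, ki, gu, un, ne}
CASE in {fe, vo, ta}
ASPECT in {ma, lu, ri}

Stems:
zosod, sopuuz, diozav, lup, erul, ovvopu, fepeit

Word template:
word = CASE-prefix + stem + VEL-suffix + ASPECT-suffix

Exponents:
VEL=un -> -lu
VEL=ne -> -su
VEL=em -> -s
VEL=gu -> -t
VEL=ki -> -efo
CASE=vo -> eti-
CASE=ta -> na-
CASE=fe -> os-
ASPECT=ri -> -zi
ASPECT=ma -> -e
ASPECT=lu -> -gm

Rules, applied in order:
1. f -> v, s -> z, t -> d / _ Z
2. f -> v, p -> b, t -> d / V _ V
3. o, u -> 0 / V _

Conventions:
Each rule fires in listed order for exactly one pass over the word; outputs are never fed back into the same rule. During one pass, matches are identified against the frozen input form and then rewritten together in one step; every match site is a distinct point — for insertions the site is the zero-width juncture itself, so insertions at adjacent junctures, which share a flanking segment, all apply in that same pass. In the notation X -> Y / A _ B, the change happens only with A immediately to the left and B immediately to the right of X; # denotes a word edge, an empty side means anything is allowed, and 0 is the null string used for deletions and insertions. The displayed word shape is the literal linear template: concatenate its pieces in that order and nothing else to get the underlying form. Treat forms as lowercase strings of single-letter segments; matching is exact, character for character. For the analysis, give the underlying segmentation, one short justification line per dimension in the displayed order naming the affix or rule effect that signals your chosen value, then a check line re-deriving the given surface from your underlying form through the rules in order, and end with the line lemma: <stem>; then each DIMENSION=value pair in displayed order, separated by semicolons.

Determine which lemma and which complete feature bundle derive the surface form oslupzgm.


underlying: os-lup-s-gm
VEL=em - signalled by the affix -s
CASE=fe - signalled by the affix os-
ASPECT=lu - signalled by the affix -gm
check: oslupsgm -> oslupzgm -> oslupzgm -> oslupzgm
lemma: lup; VEL=em; CASE=fe; ASPECT=lu


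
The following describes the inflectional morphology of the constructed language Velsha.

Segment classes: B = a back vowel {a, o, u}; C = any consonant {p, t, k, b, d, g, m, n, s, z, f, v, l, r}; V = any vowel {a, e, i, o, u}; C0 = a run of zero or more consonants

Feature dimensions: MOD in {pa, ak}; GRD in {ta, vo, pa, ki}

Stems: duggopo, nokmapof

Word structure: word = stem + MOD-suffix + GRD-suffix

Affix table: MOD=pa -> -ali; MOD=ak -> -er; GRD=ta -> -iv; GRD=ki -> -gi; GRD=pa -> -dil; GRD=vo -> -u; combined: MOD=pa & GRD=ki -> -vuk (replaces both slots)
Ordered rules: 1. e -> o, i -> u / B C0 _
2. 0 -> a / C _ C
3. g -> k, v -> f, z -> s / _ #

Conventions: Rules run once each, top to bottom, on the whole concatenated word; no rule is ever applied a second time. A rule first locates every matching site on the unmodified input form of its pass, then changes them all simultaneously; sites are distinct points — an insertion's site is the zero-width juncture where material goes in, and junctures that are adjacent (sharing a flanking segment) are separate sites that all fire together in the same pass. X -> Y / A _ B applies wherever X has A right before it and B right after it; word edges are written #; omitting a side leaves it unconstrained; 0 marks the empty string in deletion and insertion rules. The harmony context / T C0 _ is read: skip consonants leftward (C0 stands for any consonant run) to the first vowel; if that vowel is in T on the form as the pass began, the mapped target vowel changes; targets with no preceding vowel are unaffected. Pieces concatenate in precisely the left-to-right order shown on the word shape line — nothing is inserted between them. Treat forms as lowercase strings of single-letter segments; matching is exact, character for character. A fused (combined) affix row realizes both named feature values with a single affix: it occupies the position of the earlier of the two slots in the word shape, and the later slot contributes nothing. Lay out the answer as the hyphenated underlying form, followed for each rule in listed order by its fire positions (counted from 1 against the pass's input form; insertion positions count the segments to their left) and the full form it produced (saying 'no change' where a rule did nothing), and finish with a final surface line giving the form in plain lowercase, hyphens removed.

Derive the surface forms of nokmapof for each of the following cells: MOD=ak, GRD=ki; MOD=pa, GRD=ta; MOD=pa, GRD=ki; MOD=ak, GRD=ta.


cell MOD=ak, GRD=ki:
underlying: nokmapof-er-gi
1. e -> o, i -> u / B C0 _: fires at position(s) 9: nokmapoforgi
2. 0 -> a / C _ C: inserts after position(s) 3, 10: nokamapoforagi
3. g -> k, v -> f, z -> s / _ #: no change
surface: nokamapoforagi

cell MOD=pa, GRD=ta:
underlying: nokmapof-ali-iv
1. e -> o, i -> u / B C0 _: fires at position(s) 11: nokmapofaluiv
2. 0 -> a / C _ C: inserts after position(s) 3: nokamapofaluiv
3. g -> k, v -> f, z -> s / _ #: fires at position(s) 14: nokamapofaluif
surface: nokamapofaluif

cell MOD=pa, GRD=ki:
underlying: nokmapof-vuk
1. e -> o, i -> u / B C0 _: no change
2. 0 -> a / C _ C: inserts after position(s) 3, 8: nokamapofavuk
3. g -> k, v -> f, z -> s / _ #: no change
surface: nokamapofavuk

cell MOD=ak, GRD=ta:
underlying: nokmapof-er-iv
1. e -> o, i -> u / B C0 _: fires at position(s) 9: nokmapoforiv
2. 0 -> a / C _ C: inserts after position(s) 3: nokamapoforiv
3. g -> k, v -> f, z -> s / _ #: fires at position(s) 13: nokamapoforif
surface: nokamapoforif


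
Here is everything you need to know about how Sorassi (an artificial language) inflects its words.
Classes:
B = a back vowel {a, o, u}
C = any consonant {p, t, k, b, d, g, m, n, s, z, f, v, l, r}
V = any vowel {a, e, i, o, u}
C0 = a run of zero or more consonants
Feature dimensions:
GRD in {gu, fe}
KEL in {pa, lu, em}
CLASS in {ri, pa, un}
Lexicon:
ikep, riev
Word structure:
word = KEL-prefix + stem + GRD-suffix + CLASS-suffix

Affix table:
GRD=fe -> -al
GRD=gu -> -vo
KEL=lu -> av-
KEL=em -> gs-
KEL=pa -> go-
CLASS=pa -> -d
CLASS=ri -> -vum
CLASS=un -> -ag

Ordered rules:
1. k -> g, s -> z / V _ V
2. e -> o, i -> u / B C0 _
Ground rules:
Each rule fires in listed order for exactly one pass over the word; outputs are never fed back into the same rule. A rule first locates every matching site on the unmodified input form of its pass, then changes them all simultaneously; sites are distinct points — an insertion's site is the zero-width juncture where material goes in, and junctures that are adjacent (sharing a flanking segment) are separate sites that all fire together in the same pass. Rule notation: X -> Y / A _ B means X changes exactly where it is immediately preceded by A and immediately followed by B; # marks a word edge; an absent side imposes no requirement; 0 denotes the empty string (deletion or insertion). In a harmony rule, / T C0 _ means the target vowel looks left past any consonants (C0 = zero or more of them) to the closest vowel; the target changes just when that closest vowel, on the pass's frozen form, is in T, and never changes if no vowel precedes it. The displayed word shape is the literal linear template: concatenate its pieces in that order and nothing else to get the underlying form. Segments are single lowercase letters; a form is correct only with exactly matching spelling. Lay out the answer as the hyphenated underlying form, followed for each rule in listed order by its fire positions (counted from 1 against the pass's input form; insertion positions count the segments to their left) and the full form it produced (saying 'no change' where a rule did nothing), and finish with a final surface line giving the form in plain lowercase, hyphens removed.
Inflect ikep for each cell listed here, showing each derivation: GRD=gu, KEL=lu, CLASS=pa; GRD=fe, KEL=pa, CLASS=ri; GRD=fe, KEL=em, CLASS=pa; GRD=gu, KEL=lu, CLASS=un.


cell GRD=gu, KEL=lu, CLASS=pa:
underlying: av-ikep-vo-d
1. k -> g, s -> z / V _ V: fires at position(s) 4: avigepvod
2. e -> o, i -> u / B C0 _: fires at position(s) 3: avugepvod
surface: avugepvod

cell GRD=fe, KEL=pa, CLASS=ri:
underlying: go-ikep-al-vum
1. k -> g, s -> z / V _ V: fires at position(s) 4: goigepalvum
2. e -> o, i -> u / B C0 _: fires at position(s) 3: gougepalvum
surface: gougepalvum

cell GRD=fe, KEL=em, CLASS=pa:
underlying: gs-ikep-al-d
1. k -> g, s -> z / V _ V: fires at position(s) 4: gsigepald
2. e -> o, i -> u / B C0 _: no change
surface: gsigepald

cell GRD=gu, KEL=lu, CLASS=un:
underlying: av-ikep-vo-ag
1. k -> g, s -> z / V _ V: fires at position(s) 4: avigepvoag
2. e -> o, i -> u / B C0 _: fires at position(s) 3: avugepvoag
surface: avugepvoag


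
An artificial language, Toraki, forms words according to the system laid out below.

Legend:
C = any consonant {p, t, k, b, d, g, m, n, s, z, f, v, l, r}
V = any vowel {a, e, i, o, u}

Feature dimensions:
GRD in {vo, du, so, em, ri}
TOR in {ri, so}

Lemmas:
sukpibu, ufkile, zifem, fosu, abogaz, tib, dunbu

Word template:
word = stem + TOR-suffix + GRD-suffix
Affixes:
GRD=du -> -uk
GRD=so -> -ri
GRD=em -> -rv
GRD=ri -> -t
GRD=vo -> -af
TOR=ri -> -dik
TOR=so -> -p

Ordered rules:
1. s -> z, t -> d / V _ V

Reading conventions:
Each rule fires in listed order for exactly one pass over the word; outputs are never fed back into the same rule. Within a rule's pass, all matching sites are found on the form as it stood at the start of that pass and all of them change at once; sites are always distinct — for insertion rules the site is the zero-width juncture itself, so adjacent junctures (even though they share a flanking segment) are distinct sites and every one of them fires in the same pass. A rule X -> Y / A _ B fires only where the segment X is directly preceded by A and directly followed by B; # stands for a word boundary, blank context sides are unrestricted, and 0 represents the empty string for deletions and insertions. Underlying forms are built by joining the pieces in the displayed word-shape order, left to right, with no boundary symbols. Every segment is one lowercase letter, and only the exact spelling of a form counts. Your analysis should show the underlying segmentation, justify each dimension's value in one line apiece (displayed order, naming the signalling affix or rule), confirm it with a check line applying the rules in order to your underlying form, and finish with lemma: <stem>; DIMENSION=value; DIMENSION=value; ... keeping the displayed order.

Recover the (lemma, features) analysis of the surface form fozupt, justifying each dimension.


underlying: fosu-p-t
GRD=ri - signalled by the affix -t
TOR=so - signalled by the affix -p
check: fosupt -> fozupt
lemma: fosu; GRD=ri; TOR=so


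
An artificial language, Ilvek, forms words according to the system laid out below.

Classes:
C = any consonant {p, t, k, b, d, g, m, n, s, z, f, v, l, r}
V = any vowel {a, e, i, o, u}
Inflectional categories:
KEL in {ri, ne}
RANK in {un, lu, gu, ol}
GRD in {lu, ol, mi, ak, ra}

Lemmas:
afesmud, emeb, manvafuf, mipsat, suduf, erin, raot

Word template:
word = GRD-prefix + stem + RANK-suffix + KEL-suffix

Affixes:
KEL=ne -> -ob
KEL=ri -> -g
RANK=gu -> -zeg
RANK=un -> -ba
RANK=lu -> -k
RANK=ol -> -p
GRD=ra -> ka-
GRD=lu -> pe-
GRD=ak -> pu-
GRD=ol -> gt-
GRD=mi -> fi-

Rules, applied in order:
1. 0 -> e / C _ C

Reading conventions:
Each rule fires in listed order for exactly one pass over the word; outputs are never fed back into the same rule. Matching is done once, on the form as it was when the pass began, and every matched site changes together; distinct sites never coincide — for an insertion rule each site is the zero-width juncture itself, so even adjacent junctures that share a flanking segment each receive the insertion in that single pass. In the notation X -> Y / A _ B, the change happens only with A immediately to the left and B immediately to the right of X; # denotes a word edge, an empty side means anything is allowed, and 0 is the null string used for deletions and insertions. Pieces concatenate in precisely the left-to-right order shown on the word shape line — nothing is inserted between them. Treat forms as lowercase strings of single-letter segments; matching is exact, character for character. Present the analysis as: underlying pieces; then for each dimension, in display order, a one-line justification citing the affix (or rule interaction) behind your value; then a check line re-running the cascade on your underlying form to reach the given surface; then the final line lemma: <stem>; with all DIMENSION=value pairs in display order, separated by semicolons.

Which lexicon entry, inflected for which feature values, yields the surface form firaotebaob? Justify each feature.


underlying: fi-raot-ba-ob
KEL=ne - signalled by the affix -ob
RANK=un - signalled by the affix -ba
GRD=mi - signalled by the affix fi-
check: firaotbaob -> firaotebaob
lemma: raot; KEL=ne; RANK=un; GRD=mi


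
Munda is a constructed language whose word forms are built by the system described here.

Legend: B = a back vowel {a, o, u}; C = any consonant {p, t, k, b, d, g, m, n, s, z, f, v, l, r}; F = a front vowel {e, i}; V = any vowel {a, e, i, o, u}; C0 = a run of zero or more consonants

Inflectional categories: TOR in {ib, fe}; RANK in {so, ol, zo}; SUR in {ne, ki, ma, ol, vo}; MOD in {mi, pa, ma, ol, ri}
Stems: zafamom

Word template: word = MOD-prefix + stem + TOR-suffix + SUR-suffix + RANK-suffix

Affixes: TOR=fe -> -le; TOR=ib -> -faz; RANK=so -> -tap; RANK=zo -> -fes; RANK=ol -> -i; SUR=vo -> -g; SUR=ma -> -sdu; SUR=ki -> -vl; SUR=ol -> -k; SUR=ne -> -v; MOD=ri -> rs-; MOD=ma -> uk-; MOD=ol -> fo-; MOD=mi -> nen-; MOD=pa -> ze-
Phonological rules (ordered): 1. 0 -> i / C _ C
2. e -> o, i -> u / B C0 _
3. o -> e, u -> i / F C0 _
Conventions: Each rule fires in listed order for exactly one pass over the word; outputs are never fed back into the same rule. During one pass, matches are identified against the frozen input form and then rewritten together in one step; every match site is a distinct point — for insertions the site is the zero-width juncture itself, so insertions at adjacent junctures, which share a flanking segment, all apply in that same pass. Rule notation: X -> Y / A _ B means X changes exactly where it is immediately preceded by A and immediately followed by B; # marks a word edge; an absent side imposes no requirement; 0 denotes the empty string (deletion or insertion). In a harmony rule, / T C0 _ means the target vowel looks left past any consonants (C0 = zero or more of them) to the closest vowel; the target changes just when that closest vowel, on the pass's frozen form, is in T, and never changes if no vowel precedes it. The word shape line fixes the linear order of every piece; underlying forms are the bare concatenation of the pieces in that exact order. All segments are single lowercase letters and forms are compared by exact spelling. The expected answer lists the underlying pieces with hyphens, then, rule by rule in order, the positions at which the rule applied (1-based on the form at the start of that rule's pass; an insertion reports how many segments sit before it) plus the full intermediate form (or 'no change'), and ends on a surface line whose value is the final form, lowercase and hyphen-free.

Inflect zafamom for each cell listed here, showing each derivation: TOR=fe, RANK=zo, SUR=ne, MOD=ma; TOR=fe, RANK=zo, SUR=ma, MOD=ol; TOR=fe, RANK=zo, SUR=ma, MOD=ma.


cell TOR=fe, RANK=zo, SUR=ne, MOD=ma:
underlying: uk-zafamom-le-v-fes
1. 0 -> i / C _ C: inserts after position(s) 2, 9, 12: ukizafamomilevifes
2. e -> o, i -> u / B C0 _: fires at position(s) 3, 11: ukuzafamomulevifes
3. o -> e, u -> i / F C0 _: no change
surface: ukuzafamomulevifes

cell TOR=fe, RANK=zo, SUR=ma, MOD=ol:
underlying: fo-zafamom-le-sdu-fes
1. 0 -> i / C _ C: inserts after position(s) 9, 12: fozafamomilesidufes
2. e -> o, i -> u / B C0 _: fires at position(s) 10, 18: fozafamomulesidufos
3. o -> e, u -> i / F C0 _: fires at position(s) 16: fozafamomulesidifos
surface: fozafamomulesidifos

cell TOR=fe, RANK=zo, SUR=ma, MOD=ma:
underlying: uk-zafamom-le-sdu-fes
1. 0 -> i / C _ C: inserts after position(s) 2, 9, 12: ukizafamomilesidufes
2. e -> o, i -> u / B C0 _: fires at position(s) 3, 11, 19: ukuzafamomulesidufos
3. o -> e, u -> i / F C0 _: fires at position(s) 17: ukuzafamomulesidifos
surface: ukuzafamomulesidifos


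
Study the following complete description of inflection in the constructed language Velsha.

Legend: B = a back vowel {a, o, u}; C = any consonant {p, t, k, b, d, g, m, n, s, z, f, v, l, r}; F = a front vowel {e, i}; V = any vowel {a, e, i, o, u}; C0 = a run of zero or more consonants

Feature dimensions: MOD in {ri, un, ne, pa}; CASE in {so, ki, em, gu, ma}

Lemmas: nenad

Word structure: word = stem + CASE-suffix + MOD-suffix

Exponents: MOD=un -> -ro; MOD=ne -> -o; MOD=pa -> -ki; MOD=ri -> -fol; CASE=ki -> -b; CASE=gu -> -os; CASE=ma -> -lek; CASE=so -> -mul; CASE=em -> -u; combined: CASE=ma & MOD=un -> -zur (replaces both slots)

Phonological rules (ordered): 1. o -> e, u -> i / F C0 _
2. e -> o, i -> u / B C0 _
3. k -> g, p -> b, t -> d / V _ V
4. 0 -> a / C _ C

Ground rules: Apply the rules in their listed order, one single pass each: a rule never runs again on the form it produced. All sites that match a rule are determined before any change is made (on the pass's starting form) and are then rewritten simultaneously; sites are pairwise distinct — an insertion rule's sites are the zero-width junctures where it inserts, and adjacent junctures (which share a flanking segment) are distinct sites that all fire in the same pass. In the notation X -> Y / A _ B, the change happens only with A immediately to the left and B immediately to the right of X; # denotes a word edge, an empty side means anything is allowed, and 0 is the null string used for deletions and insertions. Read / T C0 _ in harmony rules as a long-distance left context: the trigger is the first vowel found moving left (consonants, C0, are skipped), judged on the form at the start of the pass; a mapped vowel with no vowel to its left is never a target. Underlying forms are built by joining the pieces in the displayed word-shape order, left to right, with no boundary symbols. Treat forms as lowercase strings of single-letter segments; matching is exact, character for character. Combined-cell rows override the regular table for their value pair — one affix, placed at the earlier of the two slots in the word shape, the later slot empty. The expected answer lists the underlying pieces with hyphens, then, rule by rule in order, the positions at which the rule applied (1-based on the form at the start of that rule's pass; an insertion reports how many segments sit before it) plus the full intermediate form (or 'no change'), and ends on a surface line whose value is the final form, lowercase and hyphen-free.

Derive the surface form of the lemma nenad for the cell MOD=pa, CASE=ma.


underlying: nenad-lek-ki
1. o -> e, u -> i / F C0 _: no change
2. e -> o, i -> u / B C0 _: fires at position(s) 7: nenadlokki
3. k -> g, p -> b, t -> d / V _ V: no change
4. 0 -> a / C _ C: inserts after position(s) 5, 8: nenadalokaki
surface: nenadalokaki


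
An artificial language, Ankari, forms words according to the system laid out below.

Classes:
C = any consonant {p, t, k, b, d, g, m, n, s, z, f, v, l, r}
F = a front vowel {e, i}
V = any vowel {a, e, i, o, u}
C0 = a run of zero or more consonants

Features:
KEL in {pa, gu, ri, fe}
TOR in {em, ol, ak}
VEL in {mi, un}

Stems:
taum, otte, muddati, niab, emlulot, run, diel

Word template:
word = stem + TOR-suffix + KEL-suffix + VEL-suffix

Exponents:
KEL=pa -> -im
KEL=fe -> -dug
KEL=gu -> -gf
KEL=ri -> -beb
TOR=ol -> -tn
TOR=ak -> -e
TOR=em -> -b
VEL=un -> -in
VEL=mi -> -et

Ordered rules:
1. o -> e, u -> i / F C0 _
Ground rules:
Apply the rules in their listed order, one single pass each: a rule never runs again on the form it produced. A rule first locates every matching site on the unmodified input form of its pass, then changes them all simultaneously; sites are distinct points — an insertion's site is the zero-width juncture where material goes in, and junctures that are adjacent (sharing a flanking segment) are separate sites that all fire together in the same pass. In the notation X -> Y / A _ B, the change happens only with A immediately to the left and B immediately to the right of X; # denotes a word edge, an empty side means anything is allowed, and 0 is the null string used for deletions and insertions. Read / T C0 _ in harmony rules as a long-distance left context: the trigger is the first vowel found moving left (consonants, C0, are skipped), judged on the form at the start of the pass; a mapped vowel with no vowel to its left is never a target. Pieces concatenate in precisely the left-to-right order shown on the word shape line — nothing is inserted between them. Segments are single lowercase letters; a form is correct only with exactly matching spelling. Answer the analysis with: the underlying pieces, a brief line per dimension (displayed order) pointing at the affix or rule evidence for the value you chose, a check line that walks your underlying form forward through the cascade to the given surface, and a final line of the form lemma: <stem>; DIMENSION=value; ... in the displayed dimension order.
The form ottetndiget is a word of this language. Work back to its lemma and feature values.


underlying: otte-tn-dug-et
KEL=fe - signalled by the affix -dug
TOR=ol - signalled by the affix -tn
VEL=mi - signalled by the affix -et
check: ottetnduget -> ottetndiget
lemma: otte; KEL=fe; TOR=ol; VEL=mi


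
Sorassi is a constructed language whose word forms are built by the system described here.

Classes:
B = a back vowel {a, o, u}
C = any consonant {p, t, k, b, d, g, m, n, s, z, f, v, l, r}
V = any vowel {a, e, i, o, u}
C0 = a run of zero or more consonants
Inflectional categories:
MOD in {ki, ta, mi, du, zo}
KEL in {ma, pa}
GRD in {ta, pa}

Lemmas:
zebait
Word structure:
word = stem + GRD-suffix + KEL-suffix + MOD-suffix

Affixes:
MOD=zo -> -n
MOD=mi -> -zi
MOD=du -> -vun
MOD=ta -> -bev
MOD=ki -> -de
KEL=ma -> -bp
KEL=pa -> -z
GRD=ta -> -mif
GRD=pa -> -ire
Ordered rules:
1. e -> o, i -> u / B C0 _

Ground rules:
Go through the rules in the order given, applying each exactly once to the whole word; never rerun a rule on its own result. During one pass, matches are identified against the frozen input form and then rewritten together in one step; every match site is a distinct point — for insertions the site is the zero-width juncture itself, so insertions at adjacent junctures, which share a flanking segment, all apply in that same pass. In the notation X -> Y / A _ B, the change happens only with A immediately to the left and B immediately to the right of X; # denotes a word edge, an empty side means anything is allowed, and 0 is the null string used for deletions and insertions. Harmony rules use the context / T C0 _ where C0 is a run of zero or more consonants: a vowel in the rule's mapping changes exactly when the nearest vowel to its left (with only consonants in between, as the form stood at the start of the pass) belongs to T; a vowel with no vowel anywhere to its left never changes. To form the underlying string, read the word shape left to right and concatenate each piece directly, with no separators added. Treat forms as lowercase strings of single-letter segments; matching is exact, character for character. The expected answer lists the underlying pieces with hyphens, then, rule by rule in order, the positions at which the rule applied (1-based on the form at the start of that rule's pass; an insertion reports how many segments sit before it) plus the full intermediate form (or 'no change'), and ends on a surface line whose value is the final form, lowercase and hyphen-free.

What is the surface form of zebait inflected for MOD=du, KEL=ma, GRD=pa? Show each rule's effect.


underlying: zebait-ire-bp-vun
1. e -> o, i -> u / B C0 _: fires at position(s) 5: zebautirebpvun
surface: zebautirebpvun


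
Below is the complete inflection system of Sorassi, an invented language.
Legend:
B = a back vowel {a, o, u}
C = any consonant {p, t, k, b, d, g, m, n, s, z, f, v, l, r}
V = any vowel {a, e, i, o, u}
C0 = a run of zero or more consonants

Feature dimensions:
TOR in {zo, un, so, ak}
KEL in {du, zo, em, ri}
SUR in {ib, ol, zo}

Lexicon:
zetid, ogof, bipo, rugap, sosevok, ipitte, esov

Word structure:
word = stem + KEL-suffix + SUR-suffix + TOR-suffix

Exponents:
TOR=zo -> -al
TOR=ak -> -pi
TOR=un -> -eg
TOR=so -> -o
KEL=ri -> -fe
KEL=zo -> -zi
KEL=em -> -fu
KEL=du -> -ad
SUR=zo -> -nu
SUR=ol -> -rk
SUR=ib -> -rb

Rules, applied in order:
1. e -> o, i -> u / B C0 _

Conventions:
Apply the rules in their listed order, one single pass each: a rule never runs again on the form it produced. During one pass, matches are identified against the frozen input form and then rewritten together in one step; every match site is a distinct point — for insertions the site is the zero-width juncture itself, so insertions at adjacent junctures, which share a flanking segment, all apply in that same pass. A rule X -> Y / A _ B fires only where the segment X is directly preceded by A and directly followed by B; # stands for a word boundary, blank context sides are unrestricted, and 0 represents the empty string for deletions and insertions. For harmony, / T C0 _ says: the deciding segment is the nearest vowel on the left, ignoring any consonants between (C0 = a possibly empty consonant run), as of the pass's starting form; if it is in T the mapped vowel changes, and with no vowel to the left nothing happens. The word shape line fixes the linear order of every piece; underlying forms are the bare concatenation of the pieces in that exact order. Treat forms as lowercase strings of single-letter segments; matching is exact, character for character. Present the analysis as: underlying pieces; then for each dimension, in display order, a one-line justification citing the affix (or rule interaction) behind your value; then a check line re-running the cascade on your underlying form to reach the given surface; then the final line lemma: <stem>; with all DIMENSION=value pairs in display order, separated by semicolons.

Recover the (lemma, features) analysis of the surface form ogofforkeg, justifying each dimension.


underlying: ogof-fe-rk-eg
TOR=un - signalled by the affix -eg
KEL=ri - signalled by the affix -fe
SUR=ol - signalled by the affix -rk
check: ogofferkeg -> ogofforkeg
lemma: ogof; TOR=un; KEL=ri; SUR=ol


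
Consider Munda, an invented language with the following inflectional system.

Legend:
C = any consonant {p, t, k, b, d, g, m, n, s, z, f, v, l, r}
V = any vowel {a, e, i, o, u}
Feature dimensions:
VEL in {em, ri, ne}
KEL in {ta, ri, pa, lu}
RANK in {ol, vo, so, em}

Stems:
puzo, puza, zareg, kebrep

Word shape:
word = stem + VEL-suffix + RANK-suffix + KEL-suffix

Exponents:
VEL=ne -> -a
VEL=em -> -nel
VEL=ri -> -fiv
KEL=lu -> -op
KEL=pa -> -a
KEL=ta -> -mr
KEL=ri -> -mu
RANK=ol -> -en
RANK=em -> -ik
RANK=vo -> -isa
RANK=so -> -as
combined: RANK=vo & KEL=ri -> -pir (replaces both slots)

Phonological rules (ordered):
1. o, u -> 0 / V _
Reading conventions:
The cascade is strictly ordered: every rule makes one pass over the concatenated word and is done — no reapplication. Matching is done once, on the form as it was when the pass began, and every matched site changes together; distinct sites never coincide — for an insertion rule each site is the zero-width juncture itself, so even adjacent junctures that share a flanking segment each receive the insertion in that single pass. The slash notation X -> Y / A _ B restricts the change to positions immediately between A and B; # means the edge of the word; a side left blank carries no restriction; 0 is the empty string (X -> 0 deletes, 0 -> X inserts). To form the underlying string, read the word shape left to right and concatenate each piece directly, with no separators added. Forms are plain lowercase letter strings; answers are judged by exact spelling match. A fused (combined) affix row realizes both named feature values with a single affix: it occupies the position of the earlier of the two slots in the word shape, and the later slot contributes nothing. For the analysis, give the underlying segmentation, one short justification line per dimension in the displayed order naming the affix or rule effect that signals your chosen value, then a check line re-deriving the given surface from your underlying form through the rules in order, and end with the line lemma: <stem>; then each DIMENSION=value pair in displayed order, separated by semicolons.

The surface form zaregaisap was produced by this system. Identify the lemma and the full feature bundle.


underlying: zareg-a-isa-op
VEL=ne - signalled by the affix -a
KEL=lu - signalled by the affix -op
RANK=vo - signalled by the affix -isa
check: zaregaisaop -> zaregaisap
lemma: zareg; VEL=ne; KEL=lu; RANK=vo


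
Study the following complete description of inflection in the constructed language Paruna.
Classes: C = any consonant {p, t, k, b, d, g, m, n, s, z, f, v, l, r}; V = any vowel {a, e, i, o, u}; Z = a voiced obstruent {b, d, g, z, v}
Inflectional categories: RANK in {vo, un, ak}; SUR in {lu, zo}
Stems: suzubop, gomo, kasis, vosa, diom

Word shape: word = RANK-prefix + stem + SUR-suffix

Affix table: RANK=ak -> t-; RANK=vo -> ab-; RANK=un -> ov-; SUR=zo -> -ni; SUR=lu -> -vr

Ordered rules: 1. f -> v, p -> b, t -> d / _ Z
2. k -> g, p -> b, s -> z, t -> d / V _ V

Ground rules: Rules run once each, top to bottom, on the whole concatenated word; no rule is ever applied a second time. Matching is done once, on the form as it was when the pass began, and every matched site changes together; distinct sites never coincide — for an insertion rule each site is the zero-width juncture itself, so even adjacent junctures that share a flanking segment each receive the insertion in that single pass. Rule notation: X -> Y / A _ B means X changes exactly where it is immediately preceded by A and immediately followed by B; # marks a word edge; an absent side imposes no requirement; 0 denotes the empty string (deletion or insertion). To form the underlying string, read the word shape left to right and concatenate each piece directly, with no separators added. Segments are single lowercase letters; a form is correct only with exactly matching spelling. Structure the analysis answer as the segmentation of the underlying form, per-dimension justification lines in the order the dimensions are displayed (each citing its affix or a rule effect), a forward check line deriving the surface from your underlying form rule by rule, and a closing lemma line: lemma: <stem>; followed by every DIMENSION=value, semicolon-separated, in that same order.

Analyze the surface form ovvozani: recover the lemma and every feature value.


underlying: ov-vosa-ni
RANK=un - signalled by the affix ov-
SUR=zo - signalled by the affix -ni
check: ovvosani -> ovvosani -> ovvozani
lemma: vosa; RANK=un; SUR=zo


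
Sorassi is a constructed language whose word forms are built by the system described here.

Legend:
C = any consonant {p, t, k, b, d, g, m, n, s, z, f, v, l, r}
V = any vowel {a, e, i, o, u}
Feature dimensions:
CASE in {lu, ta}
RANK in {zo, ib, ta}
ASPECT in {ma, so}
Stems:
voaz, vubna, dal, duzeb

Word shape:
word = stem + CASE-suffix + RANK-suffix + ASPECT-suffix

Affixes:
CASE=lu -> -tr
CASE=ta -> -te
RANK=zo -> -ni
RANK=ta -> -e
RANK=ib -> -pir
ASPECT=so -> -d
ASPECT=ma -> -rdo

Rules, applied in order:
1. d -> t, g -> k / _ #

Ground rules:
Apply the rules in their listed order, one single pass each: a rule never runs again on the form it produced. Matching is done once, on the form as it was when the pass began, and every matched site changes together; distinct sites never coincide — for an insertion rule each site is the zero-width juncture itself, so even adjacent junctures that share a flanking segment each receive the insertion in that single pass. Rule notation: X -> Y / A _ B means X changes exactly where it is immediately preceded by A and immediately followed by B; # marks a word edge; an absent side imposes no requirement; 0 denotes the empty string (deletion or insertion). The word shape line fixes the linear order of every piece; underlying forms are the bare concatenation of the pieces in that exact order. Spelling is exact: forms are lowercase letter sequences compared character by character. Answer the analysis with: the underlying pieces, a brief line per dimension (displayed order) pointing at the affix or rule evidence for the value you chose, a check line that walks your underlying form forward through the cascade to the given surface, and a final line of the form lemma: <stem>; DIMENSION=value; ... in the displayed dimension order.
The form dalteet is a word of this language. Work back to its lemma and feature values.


underlying: dal-te-e-d
CASE=ta - signalled by the affix -te
RANK=ta - signalled by the affix -e
ASPECT=so - signalled by the affix -d
check: dalteed -> dalteet
lemma: dal; CASE=ta; RANK=ta; ASPECT=so


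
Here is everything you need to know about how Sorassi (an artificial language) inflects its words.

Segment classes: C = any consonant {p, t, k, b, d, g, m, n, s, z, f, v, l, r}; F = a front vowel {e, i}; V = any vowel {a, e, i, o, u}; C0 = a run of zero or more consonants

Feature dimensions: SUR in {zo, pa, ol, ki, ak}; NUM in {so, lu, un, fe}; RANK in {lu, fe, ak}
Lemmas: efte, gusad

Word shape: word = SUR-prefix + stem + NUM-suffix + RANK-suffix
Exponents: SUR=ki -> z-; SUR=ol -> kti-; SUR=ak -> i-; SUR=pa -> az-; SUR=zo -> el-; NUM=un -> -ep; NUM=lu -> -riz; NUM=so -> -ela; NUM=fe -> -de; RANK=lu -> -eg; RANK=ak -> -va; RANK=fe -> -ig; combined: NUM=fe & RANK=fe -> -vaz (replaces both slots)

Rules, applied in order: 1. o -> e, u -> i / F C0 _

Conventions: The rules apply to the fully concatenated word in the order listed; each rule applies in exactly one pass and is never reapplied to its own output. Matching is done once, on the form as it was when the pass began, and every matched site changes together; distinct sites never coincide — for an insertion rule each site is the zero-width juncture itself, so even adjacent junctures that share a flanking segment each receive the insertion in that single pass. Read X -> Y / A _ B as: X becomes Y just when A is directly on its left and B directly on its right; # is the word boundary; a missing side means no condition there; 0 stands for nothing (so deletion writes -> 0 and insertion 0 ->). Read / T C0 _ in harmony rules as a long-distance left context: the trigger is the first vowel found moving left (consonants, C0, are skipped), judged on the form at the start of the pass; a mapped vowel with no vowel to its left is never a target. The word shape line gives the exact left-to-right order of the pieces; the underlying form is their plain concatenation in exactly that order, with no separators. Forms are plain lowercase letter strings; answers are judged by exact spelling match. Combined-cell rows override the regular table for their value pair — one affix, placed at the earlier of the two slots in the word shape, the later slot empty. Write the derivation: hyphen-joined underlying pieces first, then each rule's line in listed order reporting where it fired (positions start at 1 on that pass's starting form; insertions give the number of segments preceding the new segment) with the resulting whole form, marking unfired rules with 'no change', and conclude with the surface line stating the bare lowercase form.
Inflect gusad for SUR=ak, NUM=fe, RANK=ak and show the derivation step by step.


underlying: i-gusad-de-va
1. o -> e, u -> i / F C0 _: fires at position(s) 3: igisaddeva
surface: igisaddeva
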